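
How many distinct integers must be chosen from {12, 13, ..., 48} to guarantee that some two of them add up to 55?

Two chosen integers sum to 55 exactly when both halves of some pair {x, 55−x} with 12 ≤ x ≤ 55−x ≤ 43 are chosen — 16 such pairs.
The remaining 5 elements (those with no distinct partner in range) can never complete a 55-sum, so the worst case takes all of them and one from each pair: 5 + 16 = 21.
Pigeonhole: the 22nd integer has to be the second member of some pair, so 21 + 1 = 22.

22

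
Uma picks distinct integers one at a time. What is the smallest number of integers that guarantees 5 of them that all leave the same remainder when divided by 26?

The 26 residue classes mod 26 are the pigeonholes.
With 104 integers one could put 4 in each residue class and have no class reach 5.
The 105th integer pushes some class to 5, so 26·4 + 1 = 105.

105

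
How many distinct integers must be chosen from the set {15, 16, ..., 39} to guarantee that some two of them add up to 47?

17

Two chosen integers sum to 47 exactly when both halves of some pair {x, 47−x} with 15 ≤ x ≤ 47−x ≤ 32 are chosen — 9 such pairs.
The remaining 7 elements (those with no distinct partner in range) can never complete a 47-sum, so the worst case takes all of them and one from each pair: 7 + 9 = 16.
The 17th integer has to be the second member of some pair, so 16 + 1 = 17.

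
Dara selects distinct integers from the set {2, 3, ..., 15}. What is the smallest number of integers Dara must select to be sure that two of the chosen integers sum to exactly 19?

A set avoiding the sum 19 can contain at most one of each pair {x, 19−x}, plus the 2 elements whose complement lies outside the range.
The integers 2, …, 9 (8 of them) are such a set: any two sum to at least 2+3 = 5 and at most 8+9 = 17 < 19.
Any 9th integer completes one of the 6 pairs, so 9 choices force a sum of 19.

9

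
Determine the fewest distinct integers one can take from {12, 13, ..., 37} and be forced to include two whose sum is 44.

Group the elements by complementary pair {x, 44−x}: {12,32}, {13,31}, {14,30}, …, giving 10 two-element pairs, the single value 22 (it cannot pair with itself since the integers are distinct), and 5 integers whose partner 44−x falls outside [12,37].
By the pigeonhole principle, treating each of those 16 groups as a pigeonhole, one can pick one integer per group — 16 integers — with no two summing to 44.
The 17th integer lands in an occupied pair, forcing a sum of 44.

17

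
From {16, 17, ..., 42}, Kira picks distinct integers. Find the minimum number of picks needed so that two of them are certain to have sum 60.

Group the elements by complementary pair {x, 60−x}: {18,42}, {19,41}, {20,40}, …, giving 12 two-element pairs; the single value 30 (it cannot pair with itself since the integers are distinct); and 2 integers whose partner 60−x falls outside [16,42].
Treating each of those 15 groups as a pigeonhole, one can pick one integer per group — 15 integers — with no two summing to 60.
The 16th integer lands in an occupied pair, forcing a sum of 60.

16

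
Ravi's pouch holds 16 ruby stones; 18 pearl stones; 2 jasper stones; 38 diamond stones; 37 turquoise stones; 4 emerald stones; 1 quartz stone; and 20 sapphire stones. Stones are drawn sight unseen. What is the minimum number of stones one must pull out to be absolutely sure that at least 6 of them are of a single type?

Put each drawn stone into a box by type. The largest draw with every box below 6 takes min(count, 5) from each type; types with fewer than 5 contribute all they have.
Σ min(cᵢ, 5) = 5 + 5 + 2 + 5 + 5 + 4 + 1 + 5 = 32.
Draw number 32 + 1 = 33 must push one box to 6.

33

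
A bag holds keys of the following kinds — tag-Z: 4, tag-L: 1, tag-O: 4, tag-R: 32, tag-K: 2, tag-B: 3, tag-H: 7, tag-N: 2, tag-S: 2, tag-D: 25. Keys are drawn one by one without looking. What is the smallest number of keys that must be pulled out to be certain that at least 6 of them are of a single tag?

By pigeonhole, the 10 tags are the holes; the keys drawn are the pigeons.
To avoid 6 of any one tag, the worst case takes at most 5 of each tag, or every key of a tag that has fewer than 5.
That gives 4 + 1 + 4 + 5 + 2 + 3 + 5 + 2 + 2 + 5 = 33 keys with no tag reaching 6.
The next key forces some tag to 6, so 33 + 1 = 34.

34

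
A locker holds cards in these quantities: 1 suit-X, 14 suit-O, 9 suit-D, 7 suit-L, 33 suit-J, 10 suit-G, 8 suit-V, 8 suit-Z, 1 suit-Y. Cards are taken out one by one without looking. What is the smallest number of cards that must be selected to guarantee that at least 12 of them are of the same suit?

67

Pigeonhole: the 9 suits are the holes; the cards drawn are the pigeons.
To avoid 12 of any one suit, the worst case takes at most 11 of each suit, or every card of a suit that has fewer than 11.
That gives 1 + 11 + 9 + 7 + 11 + 10 + 8 + 8 + 1 = 66 cards with no suit reaching 12.
The next card forces some suit to 12, so 66 + 1 = 67.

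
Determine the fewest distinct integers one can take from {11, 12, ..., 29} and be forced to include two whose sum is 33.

14

Group the elements by complementary pair {x, 33−x}: {11,22}, {12,21}, {13,20}, …, giving 6 two-element pairs and 7 integers whose partner 33−x falls outside [11,29].
Treating each of those 13 groups as a pigeonhole, one can pick one integer per group — 13 integers — with no two summing to 33.
The 14th integer lands in an occupied pair, forcing a sum of 33.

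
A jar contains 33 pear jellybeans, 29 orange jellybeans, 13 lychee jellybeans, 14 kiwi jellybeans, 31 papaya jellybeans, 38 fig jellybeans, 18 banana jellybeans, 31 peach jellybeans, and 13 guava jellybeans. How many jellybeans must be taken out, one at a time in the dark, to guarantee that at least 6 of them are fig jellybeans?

188

In the worst case for collecting fig jellybeans, every non-fig jellybean comes out first.
There are 33 + 29 + 13 + 14 + 31 + 18 + 31 + 13 = 182 non-fig jellybeans altogether.
After those, each further jellybean must be fig, so 182 + 6 = 188 draws guarantee 6 fig jellybeans.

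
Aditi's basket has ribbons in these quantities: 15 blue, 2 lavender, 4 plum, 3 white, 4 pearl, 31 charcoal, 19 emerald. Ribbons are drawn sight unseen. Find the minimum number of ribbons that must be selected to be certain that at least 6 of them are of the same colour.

29

Put each drawn ribbon into a box by colour. The largest draw with every box below 6 takes min(count, 5) from each colour; colours with fewer than 5 contribute all they have.
Σ min(cᵢ, 5) = 5 + 2 + 4 + 3 + 4 + 5 + 5 = 28.
Draw number 28 + 1 = 29 must push one box to 6.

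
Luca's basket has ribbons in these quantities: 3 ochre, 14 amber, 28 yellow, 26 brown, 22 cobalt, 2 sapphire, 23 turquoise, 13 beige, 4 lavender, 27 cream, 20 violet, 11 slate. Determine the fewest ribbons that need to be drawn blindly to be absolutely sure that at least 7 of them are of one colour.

64

Pigeonhole: put each drawn ribbon into a box by colour. The largest draw with every box below 7 takes min(count, 6) from each colour; colours with fewer than 6 contribute all they have.
Σ min(cᵢ, 6) = 3 + 6 + 6 + 6 + 6 + 2 + 6 + 6 + 4 + 6 + 6 + 6 = 63.
Draw number 63 + 1 = 64 must push one box to 7.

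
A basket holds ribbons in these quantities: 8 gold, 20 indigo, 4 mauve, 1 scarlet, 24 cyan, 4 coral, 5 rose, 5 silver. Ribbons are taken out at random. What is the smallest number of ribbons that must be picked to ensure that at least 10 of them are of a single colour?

Pigeonhole: the 8 colours are the holes; the ribbons drawn are the pigeons.
To avoid 10 of any one colour, the worst case takes at most 9 of each colour, or every ribbon of a colour that has fewer than 9.
That gives 8 + 9 + 4 + 1 + 9 + 4 + 5 + 5 = 45 ribbons with no colour reaching 10.
The next ribbon forces some colour to 10, so 45 + 1 = 46.

46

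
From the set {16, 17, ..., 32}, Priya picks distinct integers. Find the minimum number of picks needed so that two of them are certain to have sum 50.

11

Two chosen integers sum to 50 exactly when both halves of some pair {x, 50−x} with 18 ≤ x ≤ 50−x ≤ 32 are chosen — 7 such pairs.
The remaining 3 elements (those with no distinct partner in range) can never complete a 50-sum, so the worst case takes all of them and one from each pair: 3 + 7 = 10.
The 11th integer has to be the second member of some pair, so 10 + 1 = 11.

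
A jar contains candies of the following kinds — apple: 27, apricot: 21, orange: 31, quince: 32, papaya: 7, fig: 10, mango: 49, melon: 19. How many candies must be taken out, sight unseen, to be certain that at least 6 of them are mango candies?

153

In the worst case for collecting mango candies, every non-mango candy comes out first.
There are 27 + 21 + 31 + 32 + 7 + 10 + 19 = 147 non-mango candies altogether.
After those, each further candy must be mango, so 147 + 6 = 153 draws guarantee 6 mango candies.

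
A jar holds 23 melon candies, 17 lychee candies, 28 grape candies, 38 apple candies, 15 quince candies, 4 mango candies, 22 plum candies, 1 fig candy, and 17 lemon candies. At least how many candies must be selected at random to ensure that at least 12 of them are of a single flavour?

83

By the pigeonhole principle, the 9 flavours are the holes; the candies drawn are the pigeons.
To avoid 12 of any one flavour, the worst case takes at most 11 of each flavour, or every candy of a flavour that has fewer than 11.
That gives 11 + 11 + 11 + 11 + 11 + 4 + 11 + 1 + 11 = 82 candies with no flavour reaching 12.
The next candy forces some flavour to 12, so 82 + 1 = 83.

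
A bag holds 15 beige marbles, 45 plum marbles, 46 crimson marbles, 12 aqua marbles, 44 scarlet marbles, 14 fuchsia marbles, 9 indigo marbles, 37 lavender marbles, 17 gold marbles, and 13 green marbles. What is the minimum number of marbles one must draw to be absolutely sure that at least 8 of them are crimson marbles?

In the worst case for collecting crimson marbles, every non-crimson marble comes out first.
There are 15 + 45 + 12 + 44 + 14 + 9 + 37 + 17 + 13 = 206 non-crimson marbles altogether.
After those, each further marble must be crimson, so 206 + 8 = 214 draws guarantee 8 crimson marbles.

214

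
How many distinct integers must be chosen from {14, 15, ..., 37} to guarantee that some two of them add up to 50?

Two chosen integers sum to 50 exactly when both halves of some pair {x, 50−x} with 14 ≤ x ≤ 50−x ≤ 36 are chosen — 11 such pairs.
The remaining 2 elements (those with no distinct partner in range) can never complete a 50-sum, so the worst case takes all of them and one from each pair: 2 + 11 = 13.
By pigeonhole, the 14th integer has to be the second member of some pair, so 13 + 1 = 14.

14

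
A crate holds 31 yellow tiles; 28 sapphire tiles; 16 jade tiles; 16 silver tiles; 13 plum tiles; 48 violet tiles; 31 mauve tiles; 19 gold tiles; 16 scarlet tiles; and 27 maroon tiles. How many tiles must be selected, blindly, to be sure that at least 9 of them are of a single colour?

Pigeonhole: put each drawn tile into a box by colour. The largest draw with every box below 9 takes min(count, 8) from each colour.
Σ min(cᵢ, 8) = 8 + 8 + 8 + 8 + 8 + 8 + 8 + 8 + 8 + 8 = 80.
Draw number 80 + 1 = 81 must push one box to 9.

81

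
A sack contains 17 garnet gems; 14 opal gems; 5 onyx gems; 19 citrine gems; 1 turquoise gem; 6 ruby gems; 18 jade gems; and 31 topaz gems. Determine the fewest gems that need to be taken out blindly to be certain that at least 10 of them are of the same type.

An adversary could hand out at most 9 gems per type (onyx, turquoise, ruby run out sooner): 9 + 9 + 5 + 9 + 1 + 6 + 9 + 9 = 57 gems and still no type has 10.
One more gem lands in a type already at 9, so 58 draws are enough and 57 are not.

58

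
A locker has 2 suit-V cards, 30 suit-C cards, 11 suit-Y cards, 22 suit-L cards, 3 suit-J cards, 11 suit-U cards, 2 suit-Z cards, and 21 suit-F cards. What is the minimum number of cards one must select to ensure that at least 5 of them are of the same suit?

The 8 suits are the holes; the cards drawn are the pigeons.
To avoid 5 of any one suit, the worst case takes at most 4 of each suit, or every card of a suit that has fewer than 4.
That gives 2 + 4 + 4 + 4 + 3 + 4 + 2 + 4 = 27 cards with no suit reaching 5.
The next card forces some suit to 5, so 27 + 1 = 28.

28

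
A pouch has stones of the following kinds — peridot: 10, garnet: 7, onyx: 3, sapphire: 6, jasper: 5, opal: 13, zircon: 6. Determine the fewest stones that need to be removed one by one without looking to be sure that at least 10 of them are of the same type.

Pigeonhole: the 7 types are the holes; the stones drawn are the pigeons.
To avoid 10 of any one type, the worst case takes at most 9 of each type, or every stone of a type that has fewer than 9.
That gives 9 + 7 + 3 + 6 + 5 + 9 + 6 = 45 stones with no type reaching 10.
The next stone forces some type to 10, so 45 + 1 = 46.

46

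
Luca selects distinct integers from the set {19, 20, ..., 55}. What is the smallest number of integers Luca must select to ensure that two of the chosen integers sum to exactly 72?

A set avoiding the sum 72 can contain at most one of each pair {x, 72−x}, plus the 3 elements whose complement lies outside the range or equal to its own complement.
The integers 36, …, 55 (20 of them) are such a set: any two sum to at least 36+37 = 73 > 72.
Any 21st integer completes one of the 17 pairs, so 21 choices force a sum of 72.

21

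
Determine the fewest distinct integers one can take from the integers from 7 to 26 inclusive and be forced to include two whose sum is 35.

12

Two chosen integers sum to 35 exactly when both halves of some pair {x, 35−x} with 9 ≤ x ≤ 35−x ≤ 26 are chosen — 9 such pairs.
The remaining 2 elements (those with no distinct partner in range) can never complete a 35-sum, so the worst case takes all of them and one from each pair: 2 + 9 = 11.
The 12th integer has to be the second member of some pair, so 11 + 1 = 12.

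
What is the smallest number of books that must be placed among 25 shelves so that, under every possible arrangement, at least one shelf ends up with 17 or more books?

401

With 400 books one could put exactly 16 in each of the 25 shelves, and no shelf would reach 17.
One more book must land in a shelf that already has 16, giving it 17.
So 25 × 16 + 1 = 401 books are required.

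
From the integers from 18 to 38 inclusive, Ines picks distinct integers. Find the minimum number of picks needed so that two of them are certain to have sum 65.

Two chosen integers sum to 65 exactly when both halves of some pair {x, 65−x} with 27 ≤ x ≤ 65−x ≤ 38 are chosen — 6 such pairs.
The remaining 9 elements (those with no distinct partner in range) can never complete a 65-sum, so the worst case takes all of them and one from each pair: 9 + 6 = 15.
By pigeonhole, the 16th integer has to be the second member of some pair, so 15 + 1 = 16.

16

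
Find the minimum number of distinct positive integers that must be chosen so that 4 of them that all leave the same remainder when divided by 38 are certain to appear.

By the pigeonhole principle, the 38 residue classes mod 38 are the pigeonholes.
With 114 integers one could put 3 in each residue class and have no class reach 4.
The 115th integer pushes some class to 4, so 38·3 + 1 = 115.

115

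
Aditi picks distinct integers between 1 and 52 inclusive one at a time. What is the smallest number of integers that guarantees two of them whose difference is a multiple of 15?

16

Integers whose pairwise differences are multiples of 15 are exactly those sharing a remainder mod 15. Pigeonhole: the 15 residue classes mod 15 are the pigeonholes.
With 15 integers one could put 1 in each residue class and have no class reach 2.
The 16th integer pushes some class to 2, so 15·1 + 1 = 16.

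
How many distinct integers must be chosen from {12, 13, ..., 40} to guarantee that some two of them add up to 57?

A set avoiding the sum 57 can contain at most one of each pair {x, 57−x}, plus the 5 elements whose complement lies outside the range.
The integers 12, …, 28 (17 of them) are such a set: any two sum to at least 12+13 = 25 and at most 27+28 = 55 < 57.
Any 18th integer completes one of the 12 pairs, so 18 choices force a sum of 57.

18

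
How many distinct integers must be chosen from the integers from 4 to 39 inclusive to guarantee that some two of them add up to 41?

Two chosen integers sum to 41 exactly when both halves of some pair {x, 41−x} with 4 ≤ x ≤ 41−x ≤ 37 are chosen — 17 such pairs.
The remaining 2 elements (those with no distinct partner in range) can never complete a 41-sum, so the worst case takes all of them and one from each pair: 2 + 17 = 19.
By the pigeonhole principle, the 20th integer has to be the second member of some pair, so 19 + 1 = 20.

20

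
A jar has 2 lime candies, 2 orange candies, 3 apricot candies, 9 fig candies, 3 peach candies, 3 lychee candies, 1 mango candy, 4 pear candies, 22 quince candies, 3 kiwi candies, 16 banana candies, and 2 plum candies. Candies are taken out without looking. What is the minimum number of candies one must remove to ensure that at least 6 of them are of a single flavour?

39

An adversary could hand out at most 5 candies per flavour (9 flavours run out sooner): 2 + 2 + 3 + 5 + 3 + 3 + 1 + 4 + 5 + 3 + 5 + 2 = 38 candies and still no flavour has 6.
One more candy lands in a flavour already at 5, so 39 draws are enough and 38 are not.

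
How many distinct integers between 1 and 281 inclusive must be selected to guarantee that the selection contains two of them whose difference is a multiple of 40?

Integers whose pairwise differences are multiples of 40 are exactly those sharing a remainder mod 40. The 40 residue classes mod 40 are the pigeonholes.
With 40 integers one could put 1 in each residue class and have no class reach 2.
The 41st integer pushes some class to 2, so 40·1 + 1 = 41.

41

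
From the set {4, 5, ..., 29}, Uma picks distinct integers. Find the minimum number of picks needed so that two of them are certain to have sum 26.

A set avoiding the sum 26 can contain at most one of each pair {x, 26−x}, plus the 8 elements whose complement lies outside the range or equal to its own complement.
The integers 13, …, 29 (17 of them) are such a set: any two sum to at least 13+14 = 27 > 26.
By the pigeonhole principle, any 18th integer completes one of the 9 pairs, so 18 choices force a sum of 26.

18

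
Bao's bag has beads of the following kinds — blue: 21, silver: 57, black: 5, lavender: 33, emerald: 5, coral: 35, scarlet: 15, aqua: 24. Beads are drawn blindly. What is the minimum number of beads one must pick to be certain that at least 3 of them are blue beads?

177

In the worst case for collecting blue beads, every non-blue bead comes out first.
There are 57 + 5 + 33 + 5 + 35 + 15 + 24 = 174 non-blue beads altogether.
After those, each further bead must be blue, so 174 + 3 = 177 draws guarantee 3 blue beads.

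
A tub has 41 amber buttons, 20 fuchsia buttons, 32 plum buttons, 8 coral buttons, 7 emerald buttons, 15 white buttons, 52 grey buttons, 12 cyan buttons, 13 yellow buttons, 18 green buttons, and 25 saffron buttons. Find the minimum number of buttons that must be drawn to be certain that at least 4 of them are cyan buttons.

In the worst case for collecting cyan buttons, every non-cyan button comes out first.
There are 41 + 20 + 32 + 8 + 7 + 15 + 52 + 13 + 18 + 25 = 231 non-cyan buttons altogether.
After those, each further button must be cyan, so 231 + 4 = 235 draws guarantee 4 cyan buttons.

235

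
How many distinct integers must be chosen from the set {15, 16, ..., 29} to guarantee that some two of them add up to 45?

Group the elements by complementary pair {x, 45−x}: {16,29}, {17,28}, {18,27}, …, giving 7 two-element pairs and 1 integer whose partner 45−x falls outside [15,29].
Pigeonhole: treating each of those 8 groups as a pigeonhole, one can pick one integer per group — 8 integers — with no two summing to 45.
The 9th integer lands in an occupied pair, forcing a sum of 45.

9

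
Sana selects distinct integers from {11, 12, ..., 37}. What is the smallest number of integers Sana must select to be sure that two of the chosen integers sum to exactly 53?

17

Two chosen integers sum to 53 exactly when both halves of some pair {x, 53−x} with 16 ≤ x ≤ 53−x ≤ 37 are chosen — 11 such pairs.
The remaining 5 elements (those with no distinct partner in range) can never complete a 53-sum, so the worst case takes all of them and one from each pair: 5 + 11 = 16.
The 17th integer has to be the second member of some pair, so 16 + 1 = 17.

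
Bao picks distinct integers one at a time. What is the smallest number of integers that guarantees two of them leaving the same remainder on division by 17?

18

The 17 residue classes mod 17 are the pigeonholes.
With 17 integers one could put 1 in each residue class and have no class reach 2.
The 18th integer pushes some class to 2, so 17·1 + 1 = 18.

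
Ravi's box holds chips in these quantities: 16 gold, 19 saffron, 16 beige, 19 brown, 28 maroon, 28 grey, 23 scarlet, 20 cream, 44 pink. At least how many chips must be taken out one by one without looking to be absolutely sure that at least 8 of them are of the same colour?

Pigeonhole: the 9 colours are the holes; the chips drawn are the pigeons.
To avoid 8 of any one colour, the worst case takes at most 7 of each colour.
That gives 7 + 7 + 7 + 7 + 7 + 7 + 7 + 7 + 7 = 63 chips with no colour reaching 8.
The next chip forces some colour to 8, so 63 + 1 = 64.

64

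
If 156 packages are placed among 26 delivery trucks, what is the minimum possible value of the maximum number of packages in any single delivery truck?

By pigeonhole, the 26 delivery trucks are the holes and the 156 packages are the pigeons.
If every delivery truck held at most 5 packages, the total would be at most 26 × 5 = 130, which is less than 156.
So some delivery truck holds at least ⌈156/26⌉ = 6 packages.

6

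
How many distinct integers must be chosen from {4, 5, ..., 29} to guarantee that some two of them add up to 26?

18

Group the elements by complementary pair {x, 26−x}: {4,22}, {5,21}, {6,20}, …, giving 9 two-element pairs, the single value 13 (it cannot pair with itself since the integers are distinct), and 7 integers whose partner 26−x falls outside [4,29].
By the pigeonhole principle, treating each of those 17 groups as a pigeonhole, one can pick one integer per group — 17 integers — with no two summing to 26.
The 18th integer lands in an occupied pair, forcing a sum of 26.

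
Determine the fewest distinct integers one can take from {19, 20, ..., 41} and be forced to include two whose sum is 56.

15

Group the elements by complementary pair {x, 56−x}: {19,37}, {20,36}, {21,35}, …, giving 9 two-element pairs, the single value 28 (it cannot pair with itself since the integers are distinct), and 4 integers whose partner 56−x falls outside [19,41].
Treating each of those 14 groups as a pigeonhole, one can pick one integer per group — 14 integers — with no two summing to 56.
The 15th integer lands in an occupied pair, forcing a sum of 56.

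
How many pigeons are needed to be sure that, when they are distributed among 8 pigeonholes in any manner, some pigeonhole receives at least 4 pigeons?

25

With 24 pigeons one could put exactly 3 in each of the 8 pigeonholes, and no pigeonhole would reach 4.
By the pigeonhole principle, one more pigeon must land in a pigeonhole that already has 3, giving it 4.
So 8 × 3 + 1 = 25 pigeons are required.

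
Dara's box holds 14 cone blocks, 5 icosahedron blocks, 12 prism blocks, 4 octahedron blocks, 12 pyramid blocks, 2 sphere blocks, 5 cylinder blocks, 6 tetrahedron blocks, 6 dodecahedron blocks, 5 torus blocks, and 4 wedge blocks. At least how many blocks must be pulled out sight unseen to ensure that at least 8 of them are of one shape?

59

An adversary could hand out at most 7 blocks per shape (8 shapes run out sooner): 7 + 5 + 7 + 4 + 7 + 2 + 5 + 6 + 6 + 5 + 4 = 58 blocks and still no shape has 8.
One more block lands in a shape already at 7, so 59 draws are enough and 58 are not.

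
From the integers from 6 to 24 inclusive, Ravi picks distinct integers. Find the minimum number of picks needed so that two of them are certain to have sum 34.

13

Two chosen integers sum to 34 exactly when both halves of some pair {x, 34−x} with 10 ≤ x ≤ 34−x ≤ 24 are chosen — 7 such pairs.
The remaining 5 elements (those with no distinct partner in range) can never complete a 34-sum, so the worst case takes all of them and one from each pair: 5 + 7 = 12.
By pigeonhole, the 13th integer has to be the second member of some pair, so 12 + 1 = 13.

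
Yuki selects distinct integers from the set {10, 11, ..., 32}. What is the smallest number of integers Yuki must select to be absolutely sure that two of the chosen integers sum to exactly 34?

17

Two chosen integers sum to 34 exactly when both halves of some pair {x, 34−x} with 10 ≤ x ≤ 34−x ≤ 24 are chosen — 7 such pairs.
The remaining 9 elements (those with no distinct partner in range) can never complete a 34-sum, so the worst case takes all of them and one from each pair: 9 + 7 = 16.
By pigeonhole, the 17th integer has to be the second member of some pair, so 16 + 1 = 17.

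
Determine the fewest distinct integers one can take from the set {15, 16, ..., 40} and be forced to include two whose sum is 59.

16

A set avoiding the sum 59 can contain at most one of each pair {x, 59−x}, plus the 4 elements whose complement lies outside the range.
The integers 15, …, 29 (15 of them) are such a set: any two sum to at least 15+16 = 31 and at most 28+29 = 57 < 59.
Any 16th integer completes one of the 11 pairs, so 16 choices force a sum of 59.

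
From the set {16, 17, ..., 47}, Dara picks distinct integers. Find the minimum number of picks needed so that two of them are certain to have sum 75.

23

A set avoiding the sum 75 can contain at most one of each pair {x, 75−x}, plus the 12 elements whose complement lies outside the range.
The integers 16, …, 37 (22 of them) are such a set: any two sum to at least 16+17 = 33 and at most 36+37 = 73 < 75.
Pigeonhole: any 23rd integer completes one of the 10 pairs, so 23 choices force a sum of 75.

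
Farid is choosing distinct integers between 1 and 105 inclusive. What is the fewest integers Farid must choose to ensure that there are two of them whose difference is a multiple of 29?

Integers whose pairwise differences are multiples of 29 are exactly those sharing a remainder mod 29. The 29 residue classes mod 29 are the pigeonholes.
With 29 integers one could put 1 in each residue class and have no class reach 2.
The 30th integer pushes some class to 2, so 29·1 + 1 = 30.

30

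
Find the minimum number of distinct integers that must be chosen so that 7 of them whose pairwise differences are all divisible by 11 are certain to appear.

67

Integers whose pairwise differences are multiples of 11 are exactly those sharing a remainder mod 11. Pigeonhole: the 11 residue classes mod 11 are the pigeonholes.
With 66 integers one could put 6 in each residue class and have no class reach 7.
The 67th integer pushes some class to 7, so 11·6 + 1 = 67.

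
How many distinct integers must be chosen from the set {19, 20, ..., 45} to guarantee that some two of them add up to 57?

Two chosen integers sum to 57 exactly when both halves of some pair {x, 57−x} with 19 ≤ x ≤ 57−x ≤ 38 are chosen — 10 such pairs.
The remaining 7 elements (those with no distinct partner in range) can never complete a 57-sum, so the worst case takes all of them and one from each pair: 7 + 10 = 17.
Pigeonhole: the 18th integer has to be the second member of some pair, so 17 + 1 = 18.

18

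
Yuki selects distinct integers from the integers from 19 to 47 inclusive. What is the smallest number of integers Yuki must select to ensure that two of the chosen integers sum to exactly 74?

A set avoiding the sum 74 can contain at most one of each pair {x, 74−x}, plus the 9 elements whose complement lies outside the range or equal to its own complement.
The integers 19, …, 37 (19 of them) are such a set: any two sum to at least 19+20 = 39 and at most 36+37 = 73 < 74.
Any 20th integer completes one of the 10 pairs, so 20 choices force a sum of 74.

20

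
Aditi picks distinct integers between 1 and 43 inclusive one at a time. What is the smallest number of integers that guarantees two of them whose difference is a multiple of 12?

13

Integers whose pairwise differences are multiples of 12 are exactly those sharing a remainder mod 12. The 12 residue classes mod 12 are the pigeonholes.
With 12 integers one could put 1 in each residue class and have no class reach 2.
The 13th integer pushes some class to 2, so 12·1 + 1 = 13.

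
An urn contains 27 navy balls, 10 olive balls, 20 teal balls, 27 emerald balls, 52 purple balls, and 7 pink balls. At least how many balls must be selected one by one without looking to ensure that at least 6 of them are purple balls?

97

In the worst case for collecting purple balls, every non-purple ball comes out first.
There are 27 + 10 + 20 + 27 + 7 = 91 non-purple balls altogether.
After those, each further ball must be purple, so 91 + 6 = 97 draws guarantee 6 purple balls.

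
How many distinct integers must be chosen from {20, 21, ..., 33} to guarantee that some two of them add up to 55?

9

Group the elements by complementary pair {x, 55−x}: {22,33}, {23,32}, {24,31}, …, giving 6 two-element pairs and 2 integers whose partner 55−x falls outside [20,33].
Treating each of those 8 groups as a pigeonhole, one can pick one integer per group — 8 integers — with no two summing to 55.
The 9th integer lands in an occupied pair, forcing a sum of 55.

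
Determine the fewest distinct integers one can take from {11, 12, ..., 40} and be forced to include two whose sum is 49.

Group the elements by complementary pair {x, 49−x}: {11,38}, {12,37}, {13,36}, …, giving 14 two-element pairs and 2 integers whose partner 49−x falls outside [11,40].
By pigeonhole, treating each of those 16 groups as a pigeonhole, one can pick one integer per group — 16 integers — with no two summing to 49.
The 17th integer lands in an occupied pair, forcing a sum of 49.

17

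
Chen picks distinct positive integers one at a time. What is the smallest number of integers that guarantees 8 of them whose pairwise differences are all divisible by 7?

Integers whose pairwise differences are multiples of 7 are exactly those sharing a remainder mod 7. The 7 residue classes mod 7 are the pigeonholes.
With 49 integers one could put 7 in each residue class and have no class reach 8.
The 50th integer pushes some class to 8, so 7·7 + 1 = 50.

50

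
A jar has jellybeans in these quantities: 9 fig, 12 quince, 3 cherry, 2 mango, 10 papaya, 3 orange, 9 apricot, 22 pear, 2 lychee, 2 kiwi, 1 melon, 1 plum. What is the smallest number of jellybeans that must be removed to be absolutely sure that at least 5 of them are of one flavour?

35

By the pigeonhole principle, the 12 flavours are the holes; the jellybeans drawn are the pigeons.
To avoid 5 of any one flavour, the worst case takes at most 4 of each flavour, or every jellybean of a flavour that has fewer than 4.
That gives 4 + 4 + 3 + 2 + 4 + 3 + 4 + 4 + 2 + 2 + 1 + 1 = 34 jellybeans with no flavour reaching 5.
The next jellybean forces some flavour to 5, so 34 + 1 = 35.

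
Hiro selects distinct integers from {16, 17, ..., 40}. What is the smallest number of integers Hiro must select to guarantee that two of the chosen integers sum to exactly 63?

17

Group the elements by complementary pair {x, 63−x}: {23,40}, {24,39}, {25,38}, …, giving 9 two-element pairs and 7 integers whose partner 63−x falls outside [16,40].
Treating each of those 16 groups as a pigeonhole, one can pick one integer per group — 16 integers — with no two summing to 63.
The 17th integer lands in an occupied pair, forcing a sum of 63.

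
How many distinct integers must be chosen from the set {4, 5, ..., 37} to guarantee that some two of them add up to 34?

Two chosen integers sum to 34 exactly when both halves of some pair {x, 34−x} with 4 ≤ x ≤ 34−x ≤ 30 are chosen — 13 such pairs.
The remaining 8 elements (those with no distinct partner in range) can never complete a 34-sum, so the worst case takes all of them and one from each pair: 8 + 13 = 21.
Pigeonhole: the 22nd integer has to be the second member of some pair, so 21 + 1 = 22.

22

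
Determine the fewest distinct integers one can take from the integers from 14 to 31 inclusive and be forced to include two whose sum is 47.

Two chosen integers sum to 47 exactly when both halves of some pair {x, 47−x} with 16 ≤ x ≤ 47−x ≤ 31 are chosen — 8 such pairs.
The remaining 2 elements (those with no distinct partner in range) can never complete a 47-sum, so the worst case takes all of them and one from each pair: 2 + 8 = 10.
Pigeonhole: the 11th integer has to be the second member of some pair, so 10 + 1 = 11.

11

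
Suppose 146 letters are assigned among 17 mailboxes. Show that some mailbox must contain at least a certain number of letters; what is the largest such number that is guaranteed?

9

The 17 mailboxes are the holes and the 146 letters are the pigeons.
If every mailbox held at most 8 letters, the total would be at most 17 × 8 = 136, which is less than 146.
So some mailbox holds at least ⌈146/17⌉ = 9 letters.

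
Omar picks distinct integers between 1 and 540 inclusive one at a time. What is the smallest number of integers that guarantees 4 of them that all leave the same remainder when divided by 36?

The 36 residue classes mod 36 are the pigeonholes.
With 108 integers one could put 3 in each residue class and have no class reach 4.
The 109th integer pushes some class to 4, so 36·3 + 1 = 109.

109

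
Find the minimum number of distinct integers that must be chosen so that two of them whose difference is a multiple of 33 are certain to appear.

34

Integers whose pairwise differences are multiples of 33 are exactly those sharing a remainder mod 33. By pigeonhole, the 33 residue classes mod 33 are the pigeonholes.
With 33 integers one could put 1 in each residue class and have no class reach 2.
The 34th integer pushes some class to 2, so 33·1 + 1 = 34.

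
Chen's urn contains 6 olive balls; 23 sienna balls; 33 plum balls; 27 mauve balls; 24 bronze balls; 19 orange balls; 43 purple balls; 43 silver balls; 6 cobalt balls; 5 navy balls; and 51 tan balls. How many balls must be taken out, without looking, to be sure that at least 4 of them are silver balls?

241

In the worst case for collecting silver balls, every non-silver ball comes out first.
There are 6 + 23 + 33 + 27 + 24 + 19 + 43 + 6 + 5 + 51 = 237 non-silver balls altogether.
After those, each further ball must be silver, so 237 + 4 = 241 draws guarantee 4 silver balls.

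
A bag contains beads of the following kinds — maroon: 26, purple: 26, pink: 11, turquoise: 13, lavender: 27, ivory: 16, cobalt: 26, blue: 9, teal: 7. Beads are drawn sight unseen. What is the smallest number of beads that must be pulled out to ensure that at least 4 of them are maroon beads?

In the worst case for collecting maroon beads, every non-maroon bead comes out first.
There are 26 + 11 + 13 + 27 + 16 + 26 + 9 + 7 = 135 non-maroon beads altogether.
After those, each further bead must be maroon, so 135 + 4 = 139 draws guarantee 4 maroon beads.

139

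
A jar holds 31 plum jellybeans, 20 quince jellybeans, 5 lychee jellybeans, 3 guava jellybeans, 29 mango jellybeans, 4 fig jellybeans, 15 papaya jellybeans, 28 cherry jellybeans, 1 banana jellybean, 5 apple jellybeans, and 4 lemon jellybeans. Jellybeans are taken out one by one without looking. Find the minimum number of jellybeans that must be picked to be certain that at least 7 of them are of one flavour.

53

By the pigeonhole principle, put each drawn jellybean into a box by flavour. The largest draw with every box below 7 takes min(count, 6) from each flavour; flavours with fewer than 6 contribute all they have.
Σ min(cᵢ, 6) = 6 + 6 + 5 + 3 + 6 + 4 + 6 + 6 + 1 + 5 + 4 = 52.
Draw number 52 + 1 = 53 must push one box to 7.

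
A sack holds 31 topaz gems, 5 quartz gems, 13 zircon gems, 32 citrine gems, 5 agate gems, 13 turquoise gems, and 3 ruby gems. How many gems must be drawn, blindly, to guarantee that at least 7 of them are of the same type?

The 7 types are the holes; the gems drawn are the pigeons.
To avoid 7 of any one type, the worst case takes at most 6 of each type, or every gem of a type that has fewer than 6.
That gives 6 + 5 + 6 + 6 + 5 + 6 + 3 = 37 gems with no type reaching 7.
The next gem forces some type to 7, so 37 + 1 = 38.

38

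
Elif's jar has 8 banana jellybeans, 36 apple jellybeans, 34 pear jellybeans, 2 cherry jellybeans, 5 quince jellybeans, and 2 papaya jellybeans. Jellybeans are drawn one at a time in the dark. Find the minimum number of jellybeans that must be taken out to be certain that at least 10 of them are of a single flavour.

36

An adversary could hand out at most 9 jellybeans per flavour (4 flavours run out sooner): 8 + 9 + 9 + 2 + 5 + 2 = 35 jellybeans and still no flavour has 10.
Pigeonhole: one more jellybean lands in a flavour already at 9, so 36 draws are enough and 35 are not.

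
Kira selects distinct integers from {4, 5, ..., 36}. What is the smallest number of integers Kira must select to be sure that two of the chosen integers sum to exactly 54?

Two chosen integers sum to 54 exactly when both halves of some pair {x, 54−x} with 18 ≤ x ≤ 54−x ≤ 36 are chosen — 9 such pairs.
The remaining 15 elements (those with no distinct partner in range) can never complete a 54-sum, so the worst case takes all of them and one from each pair: 15 + 9 = 24.
Pigeonhole: the 25th integer has to be the second member of some pair, so 24 + 1 = 25.

25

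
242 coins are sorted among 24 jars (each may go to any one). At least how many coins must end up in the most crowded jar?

By pigeonhole, the 24 jars are the holes and the 242 coins are the pigeons.
If every jar held at most 10 coins, the total would be at most 24 × 10 = 240, which is less than 242.
So some jar holds at least ⌈242/24⌉ = 11 coins.

11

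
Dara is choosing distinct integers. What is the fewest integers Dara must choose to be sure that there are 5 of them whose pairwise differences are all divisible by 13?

Integers whose pairwise differences are multiples of 13 are exactly those sharing a remainder mod 13. Pigeonhole: the 13 residue classes mod 13 are the pigeonholes.
With 52 integers one could put 4 in each residue class and have no class reach 5.
The 53rd integer pushes some class to 5, so 13·4 + 1 = 53.

53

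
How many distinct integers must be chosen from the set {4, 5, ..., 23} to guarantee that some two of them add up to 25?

12

Two chosen integers sum to 25 exactly when both halves of some pair {x, 25−x} with 4 ≤ x ≤ 25−x ≤ 21 are chosen — 9 such pairs.
The remaining 2 elements (those with no distinct partner in range) can never complete a 25-sum, so the worst case takes all of them and one from each pair: 2 + 9 = 11.
By pigeonhole, the 12th integer has to be the second member of some pair, so 11 + 1 = 12.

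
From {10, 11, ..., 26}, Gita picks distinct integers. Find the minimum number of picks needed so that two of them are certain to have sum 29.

Two chosen integers sum to 29 exactly when both halves of some pair {x, 29−x} with 10 ≤ x ≤ 29−x ≤ 19 are chosen — 5 such pairs.
The remaining 7 elements (those with no distinct partner in range) can never complete a 29-sum, so the worst case takes all of them and one from each pair: 7 + 5 = 12.
By the pigeonhole principle, the 13th integer has to be the second member of some pair, so 12 + 1 = 13.

13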